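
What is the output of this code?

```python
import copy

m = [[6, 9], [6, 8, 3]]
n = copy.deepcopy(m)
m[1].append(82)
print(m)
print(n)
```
[[6, 9], [6, 8, 3, 82]]
[[6, 9], [6, 8, 3]]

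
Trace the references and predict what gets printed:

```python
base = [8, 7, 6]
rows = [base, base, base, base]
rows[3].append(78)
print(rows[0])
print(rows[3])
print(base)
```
[8, 7, 6, 78]
[8, 7, 6, 78]
[8, 7, 6, 78]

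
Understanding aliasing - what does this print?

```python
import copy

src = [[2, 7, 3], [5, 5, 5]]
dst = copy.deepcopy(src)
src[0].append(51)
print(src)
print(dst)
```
[[2, 7, 3, 51], [5, 5, 5]]
[[2, 7, 3], [5, 5, 5]]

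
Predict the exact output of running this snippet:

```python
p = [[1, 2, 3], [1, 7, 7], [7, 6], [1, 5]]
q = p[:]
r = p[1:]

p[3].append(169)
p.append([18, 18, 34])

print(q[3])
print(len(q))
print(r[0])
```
[1, 5, 169]
4
[1, 7, 7]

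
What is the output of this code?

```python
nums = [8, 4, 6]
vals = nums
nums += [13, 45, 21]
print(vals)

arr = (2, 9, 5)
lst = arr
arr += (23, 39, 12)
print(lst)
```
[8, 4, 6, 13, 45, 21]
(2, 9, 5)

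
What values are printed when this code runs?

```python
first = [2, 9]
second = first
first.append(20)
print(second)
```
[2, 9, 20]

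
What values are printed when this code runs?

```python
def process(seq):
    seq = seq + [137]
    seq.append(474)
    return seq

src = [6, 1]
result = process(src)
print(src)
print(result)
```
[6, 1]
[6, 1, 137, 474]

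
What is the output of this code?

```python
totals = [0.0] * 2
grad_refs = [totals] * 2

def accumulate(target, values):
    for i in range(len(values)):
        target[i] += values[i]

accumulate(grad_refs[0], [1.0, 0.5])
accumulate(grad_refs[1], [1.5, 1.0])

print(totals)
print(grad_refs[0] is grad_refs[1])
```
[2.5, 1.5]
True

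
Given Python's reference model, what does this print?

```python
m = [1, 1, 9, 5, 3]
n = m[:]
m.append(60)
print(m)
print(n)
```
[1, 1, 9, 5, 3, 60]
[1, 1, 9, 5, 3]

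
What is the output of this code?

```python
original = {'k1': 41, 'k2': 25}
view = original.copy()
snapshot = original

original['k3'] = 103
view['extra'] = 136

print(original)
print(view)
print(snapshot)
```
{'k1': 41, 'k2': 25, 'k3': 103}
{'k1': 41, 'k2': 25, 'extra': 136}
{'k1': 41, 'k2': 25, 'k3': 103}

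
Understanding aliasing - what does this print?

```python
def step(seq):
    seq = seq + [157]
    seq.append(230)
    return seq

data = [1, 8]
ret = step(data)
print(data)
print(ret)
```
[1, 8]
[1, 8, 157, 230]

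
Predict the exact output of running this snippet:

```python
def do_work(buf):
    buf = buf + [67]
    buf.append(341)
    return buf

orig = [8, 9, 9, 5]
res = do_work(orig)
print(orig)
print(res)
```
[8, 9, 9, 5]
[8, 9, 9, 5, 67, 341]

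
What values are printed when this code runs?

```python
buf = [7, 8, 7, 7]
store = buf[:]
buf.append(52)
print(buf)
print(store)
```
[7, 8, 7, 7, 52]
[7, 8, 7, 7]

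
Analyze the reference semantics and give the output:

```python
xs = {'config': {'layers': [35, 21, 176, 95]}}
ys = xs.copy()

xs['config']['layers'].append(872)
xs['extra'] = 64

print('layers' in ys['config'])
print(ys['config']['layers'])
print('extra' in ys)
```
True
[35, 21, 176, 95, 872]
False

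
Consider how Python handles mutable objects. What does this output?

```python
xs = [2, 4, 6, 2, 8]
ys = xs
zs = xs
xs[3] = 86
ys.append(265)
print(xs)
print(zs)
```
[2, 4, 6, 86, 8, 265]
[2, 4, 6, 86, 8, 265]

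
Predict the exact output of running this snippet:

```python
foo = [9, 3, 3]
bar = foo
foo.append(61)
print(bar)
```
[9, 3, 3, 61]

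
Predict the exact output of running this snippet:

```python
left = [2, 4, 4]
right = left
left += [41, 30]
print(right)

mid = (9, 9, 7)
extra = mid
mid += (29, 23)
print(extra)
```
[2, 4, 4, 41, 30]
(9, 9, 7)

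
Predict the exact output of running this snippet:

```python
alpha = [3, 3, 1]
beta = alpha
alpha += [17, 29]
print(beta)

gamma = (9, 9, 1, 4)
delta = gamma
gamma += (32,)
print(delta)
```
[3, 3, 1, 17, 29]
(9, 9, 1, 4)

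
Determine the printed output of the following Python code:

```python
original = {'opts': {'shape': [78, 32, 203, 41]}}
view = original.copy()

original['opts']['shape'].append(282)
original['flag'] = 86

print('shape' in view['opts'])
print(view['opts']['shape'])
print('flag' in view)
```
True
[78, 32, 203, 41, 282]
False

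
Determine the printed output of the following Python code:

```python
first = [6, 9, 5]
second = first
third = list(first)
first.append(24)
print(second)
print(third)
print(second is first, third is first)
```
[6, 9, 5, 24]
[6, 9, 5]
True False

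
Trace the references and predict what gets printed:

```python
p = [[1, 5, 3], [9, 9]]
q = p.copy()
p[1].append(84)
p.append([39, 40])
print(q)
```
[[1, 5, 3], [9, 9, 84]]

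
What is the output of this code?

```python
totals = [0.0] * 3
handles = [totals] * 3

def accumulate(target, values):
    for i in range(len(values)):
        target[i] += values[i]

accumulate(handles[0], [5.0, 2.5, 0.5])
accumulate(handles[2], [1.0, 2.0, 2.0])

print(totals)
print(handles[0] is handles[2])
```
[6.0, 4.5, 2.5]
True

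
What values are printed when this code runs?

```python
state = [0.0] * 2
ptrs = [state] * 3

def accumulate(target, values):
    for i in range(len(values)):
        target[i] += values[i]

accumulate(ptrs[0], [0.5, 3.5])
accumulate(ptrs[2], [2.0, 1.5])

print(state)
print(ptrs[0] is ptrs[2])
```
[2.5, 5.0]
True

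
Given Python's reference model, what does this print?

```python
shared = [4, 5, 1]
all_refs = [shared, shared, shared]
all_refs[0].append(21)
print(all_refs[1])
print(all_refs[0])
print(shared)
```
[4, 5, 1, 21]
[4, 5, 1, 21]
[4, 5, 1, 21]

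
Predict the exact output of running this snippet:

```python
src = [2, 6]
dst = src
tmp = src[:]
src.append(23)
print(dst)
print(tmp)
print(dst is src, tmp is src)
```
[2, 6, 23]
[2, 6]
True False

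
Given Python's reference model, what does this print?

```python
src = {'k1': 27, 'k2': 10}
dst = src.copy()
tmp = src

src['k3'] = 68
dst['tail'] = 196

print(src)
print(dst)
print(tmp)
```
{'k1': 27, 'k2': 10, 'k3': 68}
{'k1': 27, 'k2': 10, 'tail': 196}
{'k1': 27, 'k2': 10, 'k3': 68}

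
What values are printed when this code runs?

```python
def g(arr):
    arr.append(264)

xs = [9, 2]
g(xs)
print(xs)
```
[9, 2, 264]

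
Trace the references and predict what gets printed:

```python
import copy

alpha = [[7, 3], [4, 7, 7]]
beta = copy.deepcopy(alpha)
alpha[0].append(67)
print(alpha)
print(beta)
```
[[7, 3, 67], [4, 7, 7]]
[[7, 3], [4, 7, 7]]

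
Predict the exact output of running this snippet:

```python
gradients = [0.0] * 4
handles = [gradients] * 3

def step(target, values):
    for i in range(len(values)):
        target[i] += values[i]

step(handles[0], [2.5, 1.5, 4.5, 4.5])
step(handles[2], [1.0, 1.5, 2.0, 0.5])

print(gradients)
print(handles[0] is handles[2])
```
[3.5, 3.0, 6.5, 5.0]
True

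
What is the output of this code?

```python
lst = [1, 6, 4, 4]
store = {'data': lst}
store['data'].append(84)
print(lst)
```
[1, 6, 4, 4, 84]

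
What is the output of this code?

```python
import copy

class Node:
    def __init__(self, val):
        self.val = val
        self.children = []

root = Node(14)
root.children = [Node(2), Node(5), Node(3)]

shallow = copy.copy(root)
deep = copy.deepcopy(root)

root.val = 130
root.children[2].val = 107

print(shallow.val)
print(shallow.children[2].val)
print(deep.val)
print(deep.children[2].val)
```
14
107
14
3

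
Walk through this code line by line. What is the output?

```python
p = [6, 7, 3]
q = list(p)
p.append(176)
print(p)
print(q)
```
[6, 7, 3, 176]
[6, 7, 3]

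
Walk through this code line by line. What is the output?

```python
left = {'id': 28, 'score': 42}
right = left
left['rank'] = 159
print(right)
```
{'id': 28, 'score': 42, 'rank': 159}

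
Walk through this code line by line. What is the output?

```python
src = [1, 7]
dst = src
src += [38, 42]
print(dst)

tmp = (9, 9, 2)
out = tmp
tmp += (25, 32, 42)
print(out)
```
[1, 7, 38, 42]
(9, 9, 2)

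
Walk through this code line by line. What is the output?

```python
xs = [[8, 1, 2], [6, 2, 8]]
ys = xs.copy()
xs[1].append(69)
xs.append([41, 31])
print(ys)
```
[[8, 1, 2], [6, 2, 8, 69]]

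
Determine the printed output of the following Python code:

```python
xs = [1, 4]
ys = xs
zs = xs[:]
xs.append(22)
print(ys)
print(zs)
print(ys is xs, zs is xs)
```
[1, 4, 22]
[1, 4]
True False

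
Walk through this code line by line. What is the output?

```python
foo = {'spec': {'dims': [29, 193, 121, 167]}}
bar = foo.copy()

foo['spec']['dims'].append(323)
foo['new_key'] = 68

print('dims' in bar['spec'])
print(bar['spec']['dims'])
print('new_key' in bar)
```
True
[29, 193, 121, 167, 323]
False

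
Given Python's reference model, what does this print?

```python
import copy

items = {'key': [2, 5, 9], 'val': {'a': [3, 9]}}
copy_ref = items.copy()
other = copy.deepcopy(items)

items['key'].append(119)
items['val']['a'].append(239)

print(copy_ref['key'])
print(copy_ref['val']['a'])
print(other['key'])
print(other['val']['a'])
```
[2, 5, 9, 119]
[3, 9, 239]
[2, 5, 9]
[3, 9]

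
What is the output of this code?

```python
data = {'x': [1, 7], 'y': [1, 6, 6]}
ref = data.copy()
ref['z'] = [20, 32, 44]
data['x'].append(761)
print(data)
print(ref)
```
{'x': [1, 7, 761], 'y': [1, 6, 6]}
{'x': [1, 7, 761], 'y': [1, 6, 6], 'z': [20, 32, 44]}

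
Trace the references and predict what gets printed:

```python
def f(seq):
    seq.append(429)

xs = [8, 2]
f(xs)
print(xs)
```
[8, 2, 429]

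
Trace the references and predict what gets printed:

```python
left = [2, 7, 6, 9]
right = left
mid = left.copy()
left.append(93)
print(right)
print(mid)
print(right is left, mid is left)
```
[2, 7, 6, 9, 93]
[2, 7, 6, 9]
True False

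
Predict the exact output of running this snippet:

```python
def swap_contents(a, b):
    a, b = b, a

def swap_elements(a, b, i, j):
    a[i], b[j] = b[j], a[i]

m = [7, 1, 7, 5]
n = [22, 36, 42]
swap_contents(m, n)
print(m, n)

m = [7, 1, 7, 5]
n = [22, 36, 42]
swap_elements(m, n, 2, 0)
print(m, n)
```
[7, 1, 7, 5] [22, 36, 42]
[7, 1, 22, 5] [7, 36, 42]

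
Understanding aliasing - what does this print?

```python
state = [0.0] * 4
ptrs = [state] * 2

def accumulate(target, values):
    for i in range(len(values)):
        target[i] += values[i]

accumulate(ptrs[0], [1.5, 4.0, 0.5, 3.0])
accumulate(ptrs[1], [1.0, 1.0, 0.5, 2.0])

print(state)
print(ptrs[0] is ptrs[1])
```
[2.5, 5.0, 1.0, 5.0]
True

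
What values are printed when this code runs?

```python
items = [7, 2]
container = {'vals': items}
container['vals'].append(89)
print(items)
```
[7, 2, 89]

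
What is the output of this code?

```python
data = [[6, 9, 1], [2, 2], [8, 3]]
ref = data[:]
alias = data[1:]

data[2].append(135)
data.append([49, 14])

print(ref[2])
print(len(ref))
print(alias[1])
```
[8, 3, 135]
3
[8, 3, 135]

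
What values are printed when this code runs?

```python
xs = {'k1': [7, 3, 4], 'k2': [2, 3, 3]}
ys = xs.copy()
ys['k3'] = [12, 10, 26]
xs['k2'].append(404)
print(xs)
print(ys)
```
{'k1': [7, 3, 4], 'k2': [2, 3, 3, 404]}
{'k1': [7, 3, 4], 'k2': [2, 3, 3, 404], 'k3': [12, 10, 26]}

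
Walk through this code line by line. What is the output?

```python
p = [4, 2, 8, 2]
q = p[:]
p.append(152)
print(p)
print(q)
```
[4, 2, 8, 2, 152]
[4, 2, 8, 2]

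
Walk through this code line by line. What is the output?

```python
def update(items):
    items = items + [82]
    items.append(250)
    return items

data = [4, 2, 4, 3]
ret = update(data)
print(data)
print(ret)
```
[4, 2, 4, 3]
[4, 2, 4, 3, 82, 250]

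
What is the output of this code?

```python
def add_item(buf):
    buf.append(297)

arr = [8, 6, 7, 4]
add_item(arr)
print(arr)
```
[8, 6, 7, 4, 297]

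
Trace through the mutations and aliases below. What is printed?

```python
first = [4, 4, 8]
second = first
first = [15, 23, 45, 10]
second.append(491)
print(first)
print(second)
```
[15, 23, 45, 10]
[4, 4, 8, 491]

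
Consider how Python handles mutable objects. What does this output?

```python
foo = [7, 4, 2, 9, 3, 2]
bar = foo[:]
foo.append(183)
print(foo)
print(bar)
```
[7, 4, 2, 9, 3, 2, 183]
[7, 4, 2, 9, 3, 2]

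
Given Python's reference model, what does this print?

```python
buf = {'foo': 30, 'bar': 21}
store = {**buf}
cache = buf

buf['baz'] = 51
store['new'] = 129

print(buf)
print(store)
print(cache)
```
{'foo': 30, 'bar': 21, 'baz': 51}
{'foo': 30, 'bar': 21, 'new': 129}
{'foo': 30, 'bar': 21, 'baz': 51}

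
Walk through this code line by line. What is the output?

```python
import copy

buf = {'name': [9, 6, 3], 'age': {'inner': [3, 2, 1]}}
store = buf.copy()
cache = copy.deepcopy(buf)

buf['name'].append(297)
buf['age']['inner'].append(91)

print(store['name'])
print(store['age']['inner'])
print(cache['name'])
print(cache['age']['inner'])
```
[9, 6, 3, 297]
[3, 2, 1, 91]
[9, 6, 3]
[3, 2, 1]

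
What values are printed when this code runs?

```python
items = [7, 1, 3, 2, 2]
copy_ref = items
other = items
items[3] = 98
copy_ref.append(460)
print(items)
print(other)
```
[7, 1, 3, 98, 2, 460]
[7, 1, 3, 98, 2, 460]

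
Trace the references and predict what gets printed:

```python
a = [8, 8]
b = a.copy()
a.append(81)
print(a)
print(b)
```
[8, 8, 81]
[8, 8]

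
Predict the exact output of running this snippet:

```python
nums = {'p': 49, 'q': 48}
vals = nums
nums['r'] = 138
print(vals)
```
{'p': 49, 'q': 48, 'r': 138}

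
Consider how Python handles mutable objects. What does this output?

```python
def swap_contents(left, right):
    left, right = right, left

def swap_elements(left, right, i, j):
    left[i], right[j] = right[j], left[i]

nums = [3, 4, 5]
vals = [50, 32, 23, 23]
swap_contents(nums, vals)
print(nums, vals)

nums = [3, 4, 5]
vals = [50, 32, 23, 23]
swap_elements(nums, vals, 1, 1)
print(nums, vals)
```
[3, 4, 5] [50, 32, 23, 23]
[3, 32, 5] [50, 4, 23, 23]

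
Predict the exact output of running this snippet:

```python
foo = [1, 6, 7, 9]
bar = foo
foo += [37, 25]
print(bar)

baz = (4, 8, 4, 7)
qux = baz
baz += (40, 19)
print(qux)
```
[1, 6, 7, 9, 37, 25]
(4, 8, 4, 7)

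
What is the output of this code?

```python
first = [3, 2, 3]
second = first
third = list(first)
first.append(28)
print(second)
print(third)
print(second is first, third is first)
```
[3, 2, 3, 28]
[3, 2, 3]
True False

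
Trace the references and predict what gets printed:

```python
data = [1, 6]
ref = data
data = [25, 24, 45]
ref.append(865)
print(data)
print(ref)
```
[25, 24, 45]
[1, 6, 865]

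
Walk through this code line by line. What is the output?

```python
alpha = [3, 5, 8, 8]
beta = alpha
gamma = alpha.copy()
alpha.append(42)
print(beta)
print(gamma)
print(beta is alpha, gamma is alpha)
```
[3, 5, 8, 8, 42]
[3, 5, 8, 8]
True False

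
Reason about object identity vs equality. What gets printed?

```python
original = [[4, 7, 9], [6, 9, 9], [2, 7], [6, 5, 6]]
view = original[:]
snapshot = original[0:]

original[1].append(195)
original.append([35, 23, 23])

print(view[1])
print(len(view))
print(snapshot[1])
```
[6, 9, 9, 195]
4
[6, 9, 9, 195]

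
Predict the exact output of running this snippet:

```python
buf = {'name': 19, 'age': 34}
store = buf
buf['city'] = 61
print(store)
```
{'name': 19, 'age': 34, 'city': 61}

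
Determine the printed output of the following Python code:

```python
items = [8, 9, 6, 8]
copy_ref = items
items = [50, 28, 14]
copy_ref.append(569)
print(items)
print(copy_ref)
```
[50, 28, 14]
[8, 9, 6, 8, 569]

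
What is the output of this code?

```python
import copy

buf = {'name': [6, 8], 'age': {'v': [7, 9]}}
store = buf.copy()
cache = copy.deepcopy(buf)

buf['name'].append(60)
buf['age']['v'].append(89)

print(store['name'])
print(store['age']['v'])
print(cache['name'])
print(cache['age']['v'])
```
[6, 8, 60]
[7, 9, 89]
[6, 8]
[7, 9]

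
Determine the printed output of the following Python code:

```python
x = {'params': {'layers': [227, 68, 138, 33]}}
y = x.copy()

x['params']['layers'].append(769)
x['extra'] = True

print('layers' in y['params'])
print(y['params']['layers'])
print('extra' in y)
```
True
[227, 68, 138, 33, 769]
False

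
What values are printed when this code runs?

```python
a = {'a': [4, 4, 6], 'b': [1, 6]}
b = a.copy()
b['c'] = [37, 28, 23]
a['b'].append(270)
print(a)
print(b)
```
{'a': [4, 4, 6], 'b': [1, 6, 270]}
{'a': [4, 4, 6], 'b': [1, 6, 270], 'c': [37, 28, 23]}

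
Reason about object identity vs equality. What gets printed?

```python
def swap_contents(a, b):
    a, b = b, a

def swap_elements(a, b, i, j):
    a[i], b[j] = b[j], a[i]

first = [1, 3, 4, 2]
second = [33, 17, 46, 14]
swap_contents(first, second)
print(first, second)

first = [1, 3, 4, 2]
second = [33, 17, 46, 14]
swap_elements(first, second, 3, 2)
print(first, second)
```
[1, 3, 4, 2] [33, 17, 46, 14]
[1, 3, 4, 46] [33, 17, 2, 14]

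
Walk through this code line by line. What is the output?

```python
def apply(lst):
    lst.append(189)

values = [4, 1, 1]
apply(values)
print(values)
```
[4, 1, 1, 189]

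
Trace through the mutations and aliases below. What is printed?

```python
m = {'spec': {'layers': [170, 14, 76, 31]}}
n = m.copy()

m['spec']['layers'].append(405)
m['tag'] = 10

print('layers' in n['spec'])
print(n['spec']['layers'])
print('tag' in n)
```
True
[170, 14, 76, 31, 405]
False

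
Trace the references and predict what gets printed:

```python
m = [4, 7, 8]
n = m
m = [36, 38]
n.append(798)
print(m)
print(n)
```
[36, 38]
[4, 7, 8, 798]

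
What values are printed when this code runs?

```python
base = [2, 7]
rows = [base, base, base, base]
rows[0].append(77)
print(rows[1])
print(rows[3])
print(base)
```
[2, 7, 77]
[2, 7, 77]
[2, 7, 77]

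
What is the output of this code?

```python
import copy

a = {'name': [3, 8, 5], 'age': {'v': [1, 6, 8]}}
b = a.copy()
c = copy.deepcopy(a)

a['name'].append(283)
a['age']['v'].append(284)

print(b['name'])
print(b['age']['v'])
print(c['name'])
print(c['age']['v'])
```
[3, 8, 5, 283]
[1, 6, 8, 284]
[3, 8, 5]
[1, 6, 8]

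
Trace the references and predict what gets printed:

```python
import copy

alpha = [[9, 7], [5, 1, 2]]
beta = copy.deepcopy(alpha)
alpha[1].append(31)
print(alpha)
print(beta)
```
[[9, 7], [5, 1, 2, 31]]
[[9, 7], [5, 1, 2]]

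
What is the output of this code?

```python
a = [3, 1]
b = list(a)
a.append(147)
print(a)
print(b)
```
[3, 1, 147]
[3, 1]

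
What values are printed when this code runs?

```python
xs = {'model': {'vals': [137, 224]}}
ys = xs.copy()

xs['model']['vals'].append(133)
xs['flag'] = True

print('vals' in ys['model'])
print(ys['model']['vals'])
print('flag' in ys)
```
True
[137, 224, 133]
False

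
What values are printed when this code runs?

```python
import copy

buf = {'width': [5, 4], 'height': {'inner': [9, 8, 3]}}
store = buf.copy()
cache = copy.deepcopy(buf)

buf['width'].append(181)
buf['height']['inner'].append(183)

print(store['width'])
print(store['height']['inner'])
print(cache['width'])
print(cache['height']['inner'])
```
[5, 4, 181]
[9, 8, 3, 183]
[5, 4]
[9, 8, 3]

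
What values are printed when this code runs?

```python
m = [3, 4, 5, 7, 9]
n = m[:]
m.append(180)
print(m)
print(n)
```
[3, 4, 5, 7, 9, 180]
[3, 4, 5, 7, 9]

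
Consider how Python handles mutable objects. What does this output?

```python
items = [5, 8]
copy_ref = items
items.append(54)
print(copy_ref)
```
[5, 8, 54]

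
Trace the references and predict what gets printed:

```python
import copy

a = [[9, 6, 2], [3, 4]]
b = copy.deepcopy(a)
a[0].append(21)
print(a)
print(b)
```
[[9, 6, 2, 21], [3, 4]]
[[9, 6, 2], [3, 4]]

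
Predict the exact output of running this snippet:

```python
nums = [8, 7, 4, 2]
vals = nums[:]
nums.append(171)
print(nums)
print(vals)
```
[8, 7, 4, 2, 171]
[8, 7, 4, 2]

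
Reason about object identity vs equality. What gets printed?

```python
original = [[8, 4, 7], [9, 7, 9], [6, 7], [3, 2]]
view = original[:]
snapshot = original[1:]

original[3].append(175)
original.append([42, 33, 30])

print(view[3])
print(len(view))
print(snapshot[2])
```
[3, 2, 175]
4
[3, 2, 175]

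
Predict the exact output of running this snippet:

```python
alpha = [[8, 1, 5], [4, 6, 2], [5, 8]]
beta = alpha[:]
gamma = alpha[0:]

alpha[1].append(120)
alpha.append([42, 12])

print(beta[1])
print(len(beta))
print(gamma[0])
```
[4, 6, 2, 120]
3
[8, 1, 5]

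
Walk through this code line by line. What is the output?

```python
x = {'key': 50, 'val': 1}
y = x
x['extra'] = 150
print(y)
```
{'key': 50, 'val': 1, 'extra': 150}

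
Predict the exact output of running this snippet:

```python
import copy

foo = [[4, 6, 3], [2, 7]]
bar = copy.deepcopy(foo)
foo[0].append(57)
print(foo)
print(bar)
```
[[4, 6, 3, 57], [2, 7]]
[[4, 6, 3], [2, 7]]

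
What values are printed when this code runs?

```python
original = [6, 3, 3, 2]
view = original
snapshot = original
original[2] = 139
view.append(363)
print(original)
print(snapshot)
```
[6, 3, 139, 2, 363]
[6, 3, 139, 2, 363]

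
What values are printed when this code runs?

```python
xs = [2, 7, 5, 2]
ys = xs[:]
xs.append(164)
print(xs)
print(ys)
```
[2, 7, 5, 2, 164]
[2, 7, 5, 2]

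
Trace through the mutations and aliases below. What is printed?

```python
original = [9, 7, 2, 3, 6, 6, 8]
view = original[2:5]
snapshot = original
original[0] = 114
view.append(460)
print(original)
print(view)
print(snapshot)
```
[114, 7, 2, 3, 6, 6, 8]
[2, 3, 6, 460]
[114, 7, 2, 3, 6, 6, 8]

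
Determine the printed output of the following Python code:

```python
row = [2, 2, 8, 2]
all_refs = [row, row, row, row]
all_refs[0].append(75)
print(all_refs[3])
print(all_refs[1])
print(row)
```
[2, 2, 8, 2, 75]
[2, 2, 8, 2, 75]
[2, 2, 8, 2, 75]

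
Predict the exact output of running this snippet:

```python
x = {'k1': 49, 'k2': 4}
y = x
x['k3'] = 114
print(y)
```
{'k1': 49, 'k2': 4, 'k3': 114}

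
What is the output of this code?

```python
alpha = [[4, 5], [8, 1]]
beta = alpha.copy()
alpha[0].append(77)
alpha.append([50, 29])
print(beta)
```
[[4, 5, 77], [8, 1]]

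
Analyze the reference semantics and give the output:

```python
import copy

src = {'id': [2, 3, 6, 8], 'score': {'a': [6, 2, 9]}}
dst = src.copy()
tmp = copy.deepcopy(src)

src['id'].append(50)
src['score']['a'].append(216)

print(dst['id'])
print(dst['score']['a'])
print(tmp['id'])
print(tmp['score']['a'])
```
[2, 3, 6, 8, 50]
[6, 2, 9, 216]
[2, 3, 6, 8]
[6, 2, 9]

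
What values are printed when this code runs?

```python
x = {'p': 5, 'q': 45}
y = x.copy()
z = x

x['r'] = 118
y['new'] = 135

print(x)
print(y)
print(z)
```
{'p': 5, 'q': 45, 'r': 118}
{'p': 5, 'q': 45, 'new': 135}
{'p': 5, 'q': 45, 'r': 118}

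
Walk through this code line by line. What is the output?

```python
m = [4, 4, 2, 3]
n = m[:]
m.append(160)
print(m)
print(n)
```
[4, 4, 2, 3, 160]
[4, 4, 2, 3]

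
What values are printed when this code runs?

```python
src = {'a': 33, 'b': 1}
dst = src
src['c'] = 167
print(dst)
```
{'a': 33, 'b': 1, 'c': 167}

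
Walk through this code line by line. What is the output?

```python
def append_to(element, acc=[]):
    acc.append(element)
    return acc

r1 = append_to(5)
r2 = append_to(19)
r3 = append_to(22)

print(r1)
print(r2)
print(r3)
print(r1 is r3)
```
[5, 19, 22]
[5, 19, 22]
[5, 19, 22]
True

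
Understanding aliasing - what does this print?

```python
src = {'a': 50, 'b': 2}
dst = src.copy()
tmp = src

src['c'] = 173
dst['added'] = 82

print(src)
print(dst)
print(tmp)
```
{'a': 50, 'b': 2, 'c': 173}
{'a': 50, 'b': 2, 'added': 82}
{'a': 50, 'b': 2, 'c': 173}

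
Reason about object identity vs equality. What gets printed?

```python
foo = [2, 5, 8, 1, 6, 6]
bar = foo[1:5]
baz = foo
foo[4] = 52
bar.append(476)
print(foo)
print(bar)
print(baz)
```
[2, 5, 8, 1, 52, 6]
[5, 8, 1, 6, 476]
[2, 5, 8, 1, 52, 6]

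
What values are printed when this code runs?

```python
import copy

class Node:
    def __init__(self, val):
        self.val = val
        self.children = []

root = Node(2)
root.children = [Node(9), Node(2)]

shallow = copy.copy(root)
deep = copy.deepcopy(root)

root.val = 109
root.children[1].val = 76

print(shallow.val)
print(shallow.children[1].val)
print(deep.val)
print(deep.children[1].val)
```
2
76
2
2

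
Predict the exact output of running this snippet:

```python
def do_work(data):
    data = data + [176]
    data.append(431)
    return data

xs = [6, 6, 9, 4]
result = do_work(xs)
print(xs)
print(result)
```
[6, 6, 9, 4]
[6, 6, 9, 4, 176, 431]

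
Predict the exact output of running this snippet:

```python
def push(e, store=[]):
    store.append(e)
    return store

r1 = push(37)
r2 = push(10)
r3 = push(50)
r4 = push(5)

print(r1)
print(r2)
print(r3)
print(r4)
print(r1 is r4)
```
[37, 10, 50, 5]
[37, 10, 50, 5]
[37, 10, 50, 5]
[37, 10, 50, 5]
True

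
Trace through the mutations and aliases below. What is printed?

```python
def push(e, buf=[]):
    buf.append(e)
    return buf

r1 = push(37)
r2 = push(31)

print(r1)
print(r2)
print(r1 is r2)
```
[37, 31]
[37, 31]
True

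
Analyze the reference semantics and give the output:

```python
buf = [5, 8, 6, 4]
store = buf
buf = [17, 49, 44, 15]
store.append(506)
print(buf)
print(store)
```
[17, 49, 44, 15]
[5, 8, 6, 4, 506]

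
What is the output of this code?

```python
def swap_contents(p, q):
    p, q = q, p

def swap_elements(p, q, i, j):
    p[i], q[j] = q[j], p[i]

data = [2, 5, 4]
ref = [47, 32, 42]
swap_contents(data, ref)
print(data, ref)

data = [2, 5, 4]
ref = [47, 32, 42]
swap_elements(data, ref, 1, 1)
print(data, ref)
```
[2, 5, 4] [47, 32, 42]
[2, 32, 4] [47, 5, 42]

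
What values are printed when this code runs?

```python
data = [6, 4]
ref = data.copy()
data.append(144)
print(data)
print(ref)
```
[6, 4, 144]
[6, 4]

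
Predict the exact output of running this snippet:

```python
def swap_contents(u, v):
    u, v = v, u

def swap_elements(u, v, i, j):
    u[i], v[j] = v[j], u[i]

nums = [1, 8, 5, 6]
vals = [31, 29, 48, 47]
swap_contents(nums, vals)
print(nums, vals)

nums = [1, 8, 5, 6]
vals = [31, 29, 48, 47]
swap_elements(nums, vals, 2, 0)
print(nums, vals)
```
[1, 8, 5, 6] [31, 29, 48, 47]
[1, 8, 31, 6] [5, 29, 48, 47]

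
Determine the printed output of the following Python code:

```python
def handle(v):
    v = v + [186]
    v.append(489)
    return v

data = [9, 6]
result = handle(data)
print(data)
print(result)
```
[9, 6]
[9, 6, 186, 489]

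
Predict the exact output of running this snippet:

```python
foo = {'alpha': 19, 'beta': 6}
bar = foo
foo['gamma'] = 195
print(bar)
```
{'alpha': 19, 'beta': 6, 'gamma': 195}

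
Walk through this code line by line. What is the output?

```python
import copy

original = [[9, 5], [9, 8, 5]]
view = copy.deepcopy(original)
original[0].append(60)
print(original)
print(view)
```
[[9, 5, 60], [9, 8, 5]]
[[9, 5], [9, 8, 5]]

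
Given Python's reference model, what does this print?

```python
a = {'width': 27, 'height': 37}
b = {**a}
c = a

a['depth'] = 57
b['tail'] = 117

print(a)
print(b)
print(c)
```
{'width': 27, 'height': 37, 'depth': 57}
{'width': 27, 'height': 37, 'tail': 117}
{'width': 27, 'height': 37, 'depth': 57}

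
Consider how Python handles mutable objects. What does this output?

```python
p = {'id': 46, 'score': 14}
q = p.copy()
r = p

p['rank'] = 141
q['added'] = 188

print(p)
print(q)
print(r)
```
{'id': 46, 'score': 14, 'rank': 141}
{'id': 46, 'score': 14, 'added': 188}
{'id': 46, 'score': 14, 'rank': 141}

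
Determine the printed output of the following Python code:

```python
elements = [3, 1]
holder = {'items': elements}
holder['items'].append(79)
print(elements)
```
[3, 1, 79]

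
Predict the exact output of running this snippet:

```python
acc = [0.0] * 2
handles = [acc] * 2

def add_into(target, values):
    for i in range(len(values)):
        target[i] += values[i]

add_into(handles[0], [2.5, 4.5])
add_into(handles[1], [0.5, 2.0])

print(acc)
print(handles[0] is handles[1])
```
[3.0, 6.5]
True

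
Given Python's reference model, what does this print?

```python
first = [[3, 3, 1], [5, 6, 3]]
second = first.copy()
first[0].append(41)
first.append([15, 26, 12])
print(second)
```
[[3, 3, 1, 41], [5, 6, 3]]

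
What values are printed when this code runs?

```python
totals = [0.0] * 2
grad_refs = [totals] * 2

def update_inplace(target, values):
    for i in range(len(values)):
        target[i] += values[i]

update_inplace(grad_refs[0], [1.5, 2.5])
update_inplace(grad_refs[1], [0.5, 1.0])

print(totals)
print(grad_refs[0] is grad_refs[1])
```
[2.0, 3.5]
True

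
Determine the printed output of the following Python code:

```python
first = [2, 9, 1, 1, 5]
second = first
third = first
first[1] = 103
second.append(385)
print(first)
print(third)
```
[2, 103, 1, 1, 5, 385]
[2, 103, 1, 1, 5, 385]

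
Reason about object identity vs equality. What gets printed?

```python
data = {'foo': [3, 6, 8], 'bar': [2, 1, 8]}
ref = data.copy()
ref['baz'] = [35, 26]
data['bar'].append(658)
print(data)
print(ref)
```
{'foo': [3, 6, 8], 'bar': [2, 1, 8, 658]}
{'foo': [3, 6, 8], 'bar': [2, 1, 8, 658], 'baz': [35, 26]}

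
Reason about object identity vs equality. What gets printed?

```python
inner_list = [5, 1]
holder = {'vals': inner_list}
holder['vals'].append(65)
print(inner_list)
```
[5, 1, 65]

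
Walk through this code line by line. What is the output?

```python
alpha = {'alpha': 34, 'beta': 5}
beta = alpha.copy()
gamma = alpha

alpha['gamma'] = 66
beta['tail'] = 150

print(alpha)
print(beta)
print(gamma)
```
{'alpha': 34, 'beta': 5, 'gamma': 66}
{'alpha': 34, 'beta': 5, 'tail': 150}
{'alpha': 34, 'beta': 5, 'gamma': 66}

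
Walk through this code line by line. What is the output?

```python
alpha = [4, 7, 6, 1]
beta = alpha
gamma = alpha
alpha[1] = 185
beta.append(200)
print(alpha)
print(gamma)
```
[4, 185, 6, 1, 200]
[4, 185, 6, 1, 200]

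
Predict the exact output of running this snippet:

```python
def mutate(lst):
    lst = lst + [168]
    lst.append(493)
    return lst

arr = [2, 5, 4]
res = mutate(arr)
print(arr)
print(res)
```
[2, 5, 4]
[2, 5, 4, 168, 493]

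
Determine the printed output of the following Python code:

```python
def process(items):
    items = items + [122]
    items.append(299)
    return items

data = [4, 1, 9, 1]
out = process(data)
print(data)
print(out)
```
[4, 1, 9, 1]
[4, 1, 9, 1, 122, 299]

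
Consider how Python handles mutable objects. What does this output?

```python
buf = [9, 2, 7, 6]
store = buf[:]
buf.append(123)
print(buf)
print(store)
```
[9, 2, 7, 6, 123]
[9, 2, 7, 6]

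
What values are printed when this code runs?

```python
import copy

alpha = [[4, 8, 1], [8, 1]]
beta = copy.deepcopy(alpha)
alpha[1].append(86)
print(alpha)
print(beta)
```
[[4, 8, 1], [8, 1, 86]]
[[4, 8, 1], [8, 1]]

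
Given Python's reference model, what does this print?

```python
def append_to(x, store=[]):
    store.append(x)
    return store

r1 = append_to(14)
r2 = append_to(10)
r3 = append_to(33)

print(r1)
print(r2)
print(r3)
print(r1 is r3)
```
[14, 10, 33]
[14, 10, 33]
[14, 10, 33]
True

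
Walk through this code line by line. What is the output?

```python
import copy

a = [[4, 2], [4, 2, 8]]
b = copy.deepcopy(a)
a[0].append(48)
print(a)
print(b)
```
[[4, 2, 48], [4, 2, 8]]
[[4, 2], [4, 2, 8]]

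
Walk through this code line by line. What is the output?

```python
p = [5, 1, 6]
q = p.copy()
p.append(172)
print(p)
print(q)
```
[5, 1, 6, 172]
[5, 1, 6]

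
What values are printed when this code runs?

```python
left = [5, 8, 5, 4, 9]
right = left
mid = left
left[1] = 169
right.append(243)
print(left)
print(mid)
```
[5, 169, 5, 4, 9, 243]
[5, 169, 5, 4, 9, 243]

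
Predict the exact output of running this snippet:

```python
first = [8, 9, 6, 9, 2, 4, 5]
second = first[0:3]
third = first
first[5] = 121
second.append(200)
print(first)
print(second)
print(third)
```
[8, 9, 6, 9, 2, 121, 5]
[8, 9, 6, 200]
[8, 9, 6, 9, 2, 121, 5]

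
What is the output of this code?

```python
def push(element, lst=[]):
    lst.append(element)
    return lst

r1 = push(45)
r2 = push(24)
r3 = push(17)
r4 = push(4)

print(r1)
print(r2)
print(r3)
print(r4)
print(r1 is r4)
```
[45, 24, 17, 4]
[45, 24, 17, 4]
[45, 24, 17, 4]
[45, 24, 17, 4]
True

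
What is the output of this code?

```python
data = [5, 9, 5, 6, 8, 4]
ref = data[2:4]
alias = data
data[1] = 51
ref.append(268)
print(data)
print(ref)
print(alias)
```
[5, 51, 5, 6, 8, 4]
[5, 6, 268]
[5, 51, 5, 6, 8, 4]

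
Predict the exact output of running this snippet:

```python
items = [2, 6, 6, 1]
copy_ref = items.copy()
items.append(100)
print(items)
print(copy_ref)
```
[2, 6, 6, 1, 100]
[2, 6, 6, 1]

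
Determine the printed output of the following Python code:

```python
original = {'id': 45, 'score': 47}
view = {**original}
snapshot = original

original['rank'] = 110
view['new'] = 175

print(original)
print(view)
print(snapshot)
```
{'id': 45, 'score': 47, 'rank': 110}
{'id': 45, 'score': 47, 'new': 175}
{'id': 45, 'score': 47, 'rank': 110}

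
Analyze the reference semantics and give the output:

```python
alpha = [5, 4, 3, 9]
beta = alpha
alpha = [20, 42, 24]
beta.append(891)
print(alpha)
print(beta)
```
[20, 42, 24]
[5, 4, 3, 9, 891]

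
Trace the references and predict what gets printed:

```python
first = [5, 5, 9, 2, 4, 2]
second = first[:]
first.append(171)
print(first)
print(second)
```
[5, 5, 9, 2, 4, 2, 171]
[5, 5, 9, 2, 4, 2]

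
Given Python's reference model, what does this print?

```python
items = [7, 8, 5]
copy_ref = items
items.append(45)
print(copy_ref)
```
[7, 8, 5, 45]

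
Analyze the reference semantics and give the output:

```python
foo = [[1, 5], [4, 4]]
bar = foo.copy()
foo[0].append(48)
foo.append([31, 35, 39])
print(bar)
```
[[1, 5, 48], [4, 4]]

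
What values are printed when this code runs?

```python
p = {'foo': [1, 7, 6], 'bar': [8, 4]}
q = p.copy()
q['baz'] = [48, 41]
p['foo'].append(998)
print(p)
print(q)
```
{'foo': [1, 7, 6, 998], 'bar': [8, 4]}
{'foo': [1, 7, 6, 998], 'bar': [8, 4], 'baz': [48, 41]}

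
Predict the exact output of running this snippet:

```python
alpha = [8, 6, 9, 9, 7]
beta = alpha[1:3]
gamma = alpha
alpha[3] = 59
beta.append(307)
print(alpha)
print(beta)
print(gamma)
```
[8, 6, 9, 59, 7]
[6, 9, 307]
[8, 6, 9, 59, 7]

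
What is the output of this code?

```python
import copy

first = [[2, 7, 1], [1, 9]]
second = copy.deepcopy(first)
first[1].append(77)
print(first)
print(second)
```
[[2, 7, 1], [1, 9, 77]]
[[2, 7, 1], [1, 9]]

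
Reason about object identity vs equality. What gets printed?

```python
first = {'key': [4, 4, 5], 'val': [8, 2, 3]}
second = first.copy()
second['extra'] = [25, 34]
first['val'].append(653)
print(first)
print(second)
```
{'key': [4, 4, 5], 'val': [8, 2, 3, 653]}
{'key': [4, 4, 5], 'val': [8, 2, 3, 653], 'extra': [25, 34]}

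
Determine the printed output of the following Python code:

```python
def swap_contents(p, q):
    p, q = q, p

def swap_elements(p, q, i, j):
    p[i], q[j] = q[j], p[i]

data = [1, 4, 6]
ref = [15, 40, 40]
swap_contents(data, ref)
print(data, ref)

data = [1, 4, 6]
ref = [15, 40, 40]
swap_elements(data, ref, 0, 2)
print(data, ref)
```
[1, 4, 6] [15, 40, 40]
[40, 4, 6] [15, 40, 1]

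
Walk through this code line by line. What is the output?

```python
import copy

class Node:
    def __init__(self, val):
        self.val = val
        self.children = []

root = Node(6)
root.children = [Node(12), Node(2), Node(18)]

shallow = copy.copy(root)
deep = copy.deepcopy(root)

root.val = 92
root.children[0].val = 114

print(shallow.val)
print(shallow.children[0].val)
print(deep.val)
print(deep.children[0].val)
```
6
114
6
12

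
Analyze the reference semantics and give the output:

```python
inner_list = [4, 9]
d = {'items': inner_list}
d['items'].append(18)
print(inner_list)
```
[4, 9, 18]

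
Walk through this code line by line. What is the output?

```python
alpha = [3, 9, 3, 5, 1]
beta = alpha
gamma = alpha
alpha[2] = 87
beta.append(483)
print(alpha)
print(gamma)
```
[3, 9, 87, 5, 1, 483]
[3, 9, 87, 5, 1, 483]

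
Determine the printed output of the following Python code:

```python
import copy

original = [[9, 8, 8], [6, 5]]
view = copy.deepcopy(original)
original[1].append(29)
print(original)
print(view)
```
[[9, 8, 8], [6, 5, 29]]
[[9, 8, 8], [6, 5]]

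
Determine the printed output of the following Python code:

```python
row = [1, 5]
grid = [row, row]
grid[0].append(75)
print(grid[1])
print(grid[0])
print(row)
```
[1, 5, 75]
[1, 5, 75]
[1, 5, 75]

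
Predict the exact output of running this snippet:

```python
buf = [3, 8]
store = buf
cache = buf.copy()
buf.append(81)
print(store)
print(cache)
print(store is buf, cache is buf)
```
[3, 8, 81]
[3, 8]
True False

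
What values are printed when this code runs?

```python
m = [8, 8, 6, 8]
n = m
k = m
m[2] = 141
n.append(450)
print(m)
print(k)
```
[8, 8, 141, 8, 450]
[8, 8, 141, 8, 450]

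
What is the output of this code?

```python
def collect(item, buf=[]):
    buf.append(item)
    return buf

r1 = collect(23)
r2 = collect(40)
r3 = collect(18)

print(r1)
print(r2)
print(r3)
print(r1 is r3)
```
[23, 40, 18]
[23, 40, 18]
[23, 40, 18]
True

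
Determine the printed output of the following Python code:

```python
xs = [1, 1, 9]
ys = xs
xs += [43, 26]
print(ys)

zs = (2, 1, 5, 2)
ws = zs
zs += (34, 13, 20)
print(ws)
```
[1, 1, 9, 43, 26]
(2, 1, 5, 2)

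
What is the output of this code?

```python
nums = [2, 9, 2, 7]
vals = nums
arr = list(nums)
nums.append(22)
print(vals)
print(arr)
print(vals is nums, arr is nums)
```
[2, 9, 2, 7, 22]
[2, 9, 2, 7]
True False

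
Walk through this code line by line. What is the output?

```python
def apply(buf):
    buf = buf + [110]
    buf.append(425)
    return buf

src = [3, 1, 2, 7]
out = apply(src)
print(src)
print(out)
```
[3, 1, 2, 7]
[3, 1, 2, 7, 110, 425]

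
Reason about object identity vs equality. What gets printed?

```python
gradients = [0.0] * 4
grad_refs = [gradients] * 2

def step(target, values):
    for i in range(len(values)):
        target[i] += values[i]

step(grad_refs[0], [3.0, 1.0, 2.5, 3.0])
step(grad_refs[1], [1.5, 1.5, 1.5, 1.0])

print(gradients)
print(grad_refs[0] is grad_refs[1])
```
[4.5, 2.5, 4.0, 4.0]
True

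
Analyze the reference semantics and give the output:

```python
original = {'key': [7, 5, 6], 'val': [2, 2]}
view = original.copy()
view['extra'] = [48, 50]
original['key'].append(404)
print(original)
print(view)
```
{'key': [7, 5, 6, 404], 'val': [2, 2]}
{'key': [7, 5, 6, 404], 'val': [2, 2], 'extra': [48, 50]}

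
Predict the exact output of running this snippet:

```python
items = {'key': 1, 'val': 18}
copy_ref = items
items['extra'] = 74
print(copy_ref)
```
{'key': 1, 'val': 18, 'extra': 74}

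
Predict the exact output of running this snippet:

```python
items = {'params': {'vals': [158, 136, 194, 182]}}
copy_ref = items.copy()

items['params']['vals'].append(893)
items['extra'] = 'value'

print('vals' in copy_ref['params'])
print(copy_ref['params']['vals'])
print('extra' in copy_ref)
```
True
[158, 136, 194, 182, 893]
False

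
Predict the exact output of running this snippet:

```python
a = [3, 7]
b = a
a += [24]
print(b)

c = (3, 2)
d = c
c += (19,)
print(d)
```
[3, 7, 24]
(3, 2)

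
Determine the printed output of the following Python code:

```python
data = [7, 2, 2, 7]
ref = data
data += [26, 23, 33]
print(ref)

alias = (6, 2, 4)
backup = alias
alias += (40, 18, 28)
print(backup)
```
[7, 2, 2, 7, 26, 23, 33]
(6, 2, 4)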